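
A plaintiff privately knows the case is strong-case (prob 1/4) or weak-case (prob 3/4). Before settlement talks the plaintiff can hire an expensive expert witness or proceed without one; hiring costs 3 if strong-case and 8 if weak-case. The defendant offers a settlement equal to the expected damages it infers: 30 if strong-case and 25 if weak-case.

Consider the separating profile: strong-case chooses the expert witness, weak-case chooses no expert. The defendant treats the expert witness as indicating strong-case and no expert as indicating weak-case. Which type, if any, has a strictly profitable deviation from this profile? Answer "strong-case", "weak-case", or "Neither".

Neither

The expert witness pays 30; no expert pays 25.
strong-case: assigned the expert witness, nets 30 − 3 = 27; deviating to no expert nets 25.
weak-case: assigned no expert, nets 25; deviating to the expert witness nets 30 − 8 = 22.
Both types strictly prefer their assigned action; no profitable deviation.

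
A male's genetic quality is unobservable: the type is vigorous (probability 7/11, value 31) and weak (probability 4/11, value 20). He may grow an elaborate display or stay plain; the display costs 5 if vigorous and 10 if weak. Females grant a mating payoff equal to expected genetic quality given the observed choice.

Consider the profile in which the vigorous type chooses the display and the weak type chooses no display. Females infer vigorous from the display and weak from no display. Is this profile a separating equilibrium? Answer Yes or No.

No

Under these beliefs, the display earns mating payoff 31 and no display earns mating payoff 20.
vigorous: the display nets 31 − 5 = 26; no display nets 20. vigorous prefers the display.
weak: the display nets 31 − 10 = 21; no display nets 20. weak would deviate to the display.
weak has a profitable deviation, so the profile is not an equilibrium.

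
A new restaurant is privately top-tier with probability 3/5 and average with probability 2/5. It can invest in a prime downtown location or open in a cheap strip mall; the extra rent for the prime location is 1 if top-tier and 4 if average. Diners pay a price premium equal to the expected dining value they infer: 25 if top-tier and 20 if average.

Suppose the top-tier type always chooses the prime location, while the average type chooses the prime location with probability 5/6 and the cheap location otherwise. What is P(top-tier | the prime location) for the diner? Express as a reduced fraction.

9/14

P(the prime location) = (3/5)·1 + (2/5)·(5/6) = 14/15.
By Bayes' rule, P(top-tier | the prime location) = (3/5) / (14/15) = 9/14.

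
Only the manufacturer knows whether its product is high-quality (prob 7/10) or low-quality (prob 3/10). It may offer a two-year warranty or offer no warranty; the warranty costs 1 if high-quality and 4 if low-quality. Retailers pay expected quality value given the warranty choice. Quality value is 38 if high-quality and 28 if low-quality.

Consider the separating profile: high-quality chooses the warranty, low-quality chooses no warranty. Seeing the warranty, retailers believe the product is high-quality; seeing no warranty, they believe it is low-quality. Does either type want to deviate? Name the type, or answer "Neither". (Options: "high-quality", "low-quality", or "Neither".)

low-quality

The warranty pays 38; no warranty pays 28.
high-quality: assigned the warranty, nets 38 − 1 = 37; deviating to no warranty nets 28.
low-quality: assigned no warranty, nets 28; deviating to the warranty nets 38 − 4 = 34.
The low-quality type gains 6 by deviating.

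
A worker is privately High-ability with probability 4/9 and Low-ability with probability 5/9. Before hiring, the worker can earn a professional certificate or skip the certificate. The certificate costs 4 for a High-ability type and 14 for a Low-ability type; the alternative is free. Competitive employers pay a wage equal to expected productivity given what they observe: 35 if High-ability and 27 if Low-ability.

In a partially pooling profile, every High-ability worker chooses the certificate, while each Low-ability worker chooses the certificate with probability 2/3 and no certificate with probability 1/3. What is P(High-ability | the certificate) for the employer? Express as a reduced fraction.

P(the certificate) = (4/9)·1 + (5/9)·(2/3) = 22/27.
By Bayes' rule, P(High-ability | the certificate) = (4/9) / (22/27) = 6/11.

6/11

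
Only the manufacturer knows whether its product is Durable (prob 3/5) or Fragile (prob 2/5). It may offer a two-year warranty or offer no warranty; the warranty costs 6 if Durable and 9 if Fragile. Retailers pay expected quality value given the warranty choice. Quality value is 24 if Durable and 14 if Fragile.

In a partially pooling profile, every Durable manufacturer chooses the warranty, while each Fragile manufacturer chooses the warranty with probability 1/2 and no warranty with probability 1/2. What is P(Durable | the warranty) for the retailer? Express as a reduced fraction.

3/4

P(the warranty) = (3/5)·1 + (2/5)·(1/2) = 4/5.
By Bayes' rule, P(Durable | the warranty) = (3/5) / (4/5) = 3/4.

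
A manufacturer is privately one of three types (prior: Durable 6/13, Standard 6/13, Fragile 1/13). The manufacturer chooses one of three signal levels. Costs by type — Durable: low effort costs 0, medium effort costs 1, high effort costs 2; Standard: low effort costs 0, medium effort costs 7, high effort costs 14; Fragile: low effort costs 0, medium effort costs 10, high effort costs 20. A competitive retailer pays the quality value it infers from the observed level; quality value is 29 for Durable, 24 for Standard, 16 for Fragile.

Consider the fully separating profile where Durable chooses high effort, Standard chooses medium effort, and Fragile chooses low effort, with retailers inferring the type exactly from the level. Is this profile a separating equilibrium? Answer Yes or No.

Separating prices: high effort → 29, medium effort → 24, low effort → 16.
Durable (assigned high effort): low effort: 16 − 0 = 16; medium effort: 24 − 1 = 23; high effort: 29 − 2 = 27. Durable stays.
Standard (assigned medium effort): low effort: 16 − 0 = 16; medium effort: 24 − 7 = 17; high effort: 29 − 14 = 15. Standard stays.
Fragile (assigned low effort): low effort: 16 − 0 = 16; medium effort: 24 − 10 = 14; high effort: 29 − 20 = 9. Fragile stays.
Every type prefers its assigned level; separation holds.

Yes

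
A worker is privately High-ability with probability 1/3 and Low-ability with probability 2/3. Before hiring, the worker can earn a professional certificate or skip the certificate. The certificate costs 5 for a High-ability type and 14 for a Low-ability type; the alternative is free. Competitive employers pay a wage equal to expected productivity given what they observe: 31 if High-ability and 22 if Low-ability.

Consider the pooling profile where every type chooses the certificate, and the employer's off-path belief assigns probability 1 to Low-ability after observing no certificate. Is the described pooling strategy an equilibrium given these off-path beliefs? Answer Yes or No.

On path, the employer holds the prior and pays 1/3·31 + 2/3·22 = 25. Off path (no certificate), believing Low-ability, it pays 22.
High-ability: the certificate nets 25 − 5 = 20; no certificate nets 22. High-ability would deviate.
Low-ability: the certificate nets 25 − 14 = 11; no certificate nets 22. Low-ability would deviate.
A type deviates, so pooling fails.

No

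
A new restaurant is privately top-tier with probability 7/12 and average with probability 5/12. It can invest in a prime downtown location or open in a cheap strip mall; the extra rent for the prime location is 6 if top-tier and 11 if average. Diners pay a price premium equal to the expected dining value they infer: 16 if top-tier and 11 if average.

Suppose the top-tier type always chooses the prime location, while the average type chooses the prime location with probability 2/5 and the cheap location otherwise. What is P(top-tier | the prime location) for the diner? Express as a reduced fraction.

P(the prime location) = (7/12)·1 + (5/12)·(2/5) = 3/4.
By Bayes' rule, P(top-tier | the prime location) = (7/12) / (3/4) = 7/9.

7/9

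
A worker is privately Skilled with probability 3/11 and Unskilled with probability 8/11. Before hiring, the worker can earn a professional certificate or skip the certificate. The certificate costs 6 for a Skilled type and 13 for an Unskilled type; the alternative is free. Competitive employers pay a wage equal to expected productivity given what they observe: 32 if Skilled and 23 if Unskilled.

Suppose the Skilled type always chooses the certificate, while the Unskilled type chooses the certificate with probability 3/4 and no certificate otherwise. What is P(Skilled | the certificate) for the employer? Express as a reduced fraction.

1/3

P(the certificate) = (3/11)·1 + (8/11)·(3/4) = 9/11.
By Bayes' rule, P(Skilled | the certificate) = (3/11) / (9/11) = 1/3.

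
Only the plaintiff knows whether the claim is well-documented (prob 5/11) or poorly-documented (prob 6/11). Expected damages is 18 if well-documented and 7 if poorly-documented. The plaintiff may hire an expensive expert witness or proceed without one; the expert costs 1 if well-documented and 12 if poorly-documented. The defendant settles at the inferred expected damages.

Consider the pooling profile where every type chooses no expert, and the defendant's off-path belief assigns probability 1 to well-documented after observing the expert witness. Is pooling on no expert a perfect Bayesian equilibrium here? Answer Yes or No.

No

On path, the defendant holds the prior and pays 5/11·18 + 6/11·7 = 12. Off path (the expert witness), believing well-documented, it pays 18.
well-documented: no expert nets 12; the expert witness nets 18 − 1 = 17. well-documented would deviate.
poorly-documented: no expert nets 12; the expert witness nets 18 − 12 = 6. poorly-documented stays.
A type deviates, so pooling fails.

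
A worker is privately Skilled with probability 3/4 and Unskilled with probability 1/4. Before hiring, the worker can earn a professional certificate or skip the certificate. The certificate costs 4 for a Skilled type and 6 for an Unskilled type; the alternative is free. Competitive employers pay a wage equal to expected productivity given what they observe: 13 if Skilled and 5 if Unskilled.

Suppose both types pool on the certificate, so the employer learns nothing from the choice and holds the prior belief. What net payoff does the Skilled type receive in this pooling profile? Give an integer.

Pooled wage = 3/4·13 + 1/4·5 = 11.
Skilled pays cost 4 for the certificate, so net payoff = 11 − 4 = 7.

7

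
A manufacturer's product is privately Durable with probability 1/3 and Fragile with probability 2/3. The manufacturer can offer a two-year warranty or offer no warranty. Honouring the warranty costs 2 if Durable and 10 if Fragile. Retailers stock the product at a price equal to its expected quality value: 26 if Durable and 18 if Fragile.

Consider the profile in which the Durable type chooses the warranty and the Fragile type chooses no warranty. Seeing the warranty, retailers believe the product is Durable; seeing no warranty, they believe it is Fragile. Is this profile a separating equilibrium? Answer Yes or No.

Yes

Under these beliefs, the warranty earns price 26 and no warranty earns price 18.
Durable: the warranty nets 26 − 2 = 24; no warranty nets 18. Durable prefers the warranty.
Fragile: the warranty nets 26 − 10 = 16; no warranty nets 18. Fragile prefers no warranty.
Neither type deviates, so the separating profile is an equilibrium.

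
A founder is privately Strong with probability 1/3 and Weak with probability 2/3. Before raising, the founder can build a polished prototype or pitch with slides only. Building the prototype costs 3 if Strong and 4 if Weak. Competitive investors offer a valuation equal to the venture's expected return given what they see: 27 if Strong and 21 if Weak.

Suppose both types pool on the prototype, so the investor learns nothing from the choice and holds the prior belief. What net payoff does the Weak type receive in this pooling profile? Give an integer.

19

Pooled valuation = 1/3·27 + 2/3·21 = 23.
Weak pays cost 4 for the prototype, so net payoff = 23 − 4 = 19.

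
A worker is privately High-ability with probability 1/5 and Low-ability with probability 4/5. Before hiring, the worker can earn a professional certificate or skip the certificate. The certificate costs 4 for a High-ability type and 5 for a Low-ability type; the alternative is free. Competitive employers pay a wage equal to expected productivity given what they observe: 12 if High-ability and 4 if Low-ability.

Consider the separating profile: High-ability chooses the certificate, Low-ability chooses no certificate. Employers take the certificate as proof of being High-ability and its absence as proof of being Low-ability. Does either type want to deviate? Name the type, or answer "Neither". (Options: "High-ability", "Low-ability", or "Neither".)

The certificate pays 12; no certificate pays 4.
High-ability: assigned the certificate, nets 12 − 4 = 8; deviating to no certificate nets 4.
Low-ability: assigned no certificate, nets 4; deviating to the certificate nets 12 − 5 = 7.
The Low-ability type gains 3 by deviating.

Low-ability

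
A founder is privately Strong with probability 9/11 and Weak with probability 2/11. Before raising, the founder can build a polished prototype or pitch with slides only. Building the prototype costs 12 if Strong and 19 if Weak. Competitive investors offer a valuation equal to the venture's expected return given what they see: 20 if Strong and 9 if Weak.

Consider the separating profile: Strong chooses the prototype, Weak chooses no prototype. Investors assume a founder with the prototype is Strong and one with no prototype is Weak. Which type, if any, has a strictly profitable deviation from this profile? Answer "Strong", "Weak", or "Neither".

The prototype pays 20; no prototype pays 9.
Strong: assigned the prototype, nets 20 − 12 = 8; deviating to no prototype nets 9.
Weak: assigned no prototype, nets 9; deviating to the prototype nets 20 − 19 = 1.
The Strong type gains 1 by deviating.

Strong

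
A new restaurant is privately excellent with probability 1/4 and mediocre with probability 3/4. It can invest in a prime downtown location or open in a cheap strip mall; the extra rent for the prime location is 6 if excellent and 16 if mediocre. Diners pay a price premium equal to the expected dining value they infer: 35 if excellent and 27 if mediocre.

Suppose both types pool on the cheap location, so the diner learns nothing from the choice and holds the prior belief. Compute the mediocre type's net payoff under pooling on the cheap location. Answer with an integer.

Pooled price premium = 1/4·35 + 3/4·27 = 29.
mediocre pays no cost for the cheap location, so net payoff = 29.

29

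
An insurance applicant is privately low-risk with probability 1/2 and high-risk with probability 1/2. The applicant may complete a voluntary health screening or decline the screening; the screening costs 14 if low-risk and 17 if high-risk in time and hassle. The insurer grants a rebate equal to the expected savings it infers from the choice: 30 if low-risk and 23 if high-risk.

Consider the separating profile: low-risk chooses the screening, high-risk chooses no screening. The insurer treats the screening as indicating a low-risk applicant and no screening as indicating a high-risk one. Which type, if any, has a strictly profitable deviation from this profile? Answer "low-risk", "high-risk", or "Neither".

The screening pays 30; no screening pays 23.
low-risk: assigned the screening, nets 30 − 14 = 16; deviating to no screening nets 23.
high-risk: assigned no screening, nets 23; deviating to the screening nets 30 − 17 = 13.
The low-risk type gains 7 by deviating.

low-risk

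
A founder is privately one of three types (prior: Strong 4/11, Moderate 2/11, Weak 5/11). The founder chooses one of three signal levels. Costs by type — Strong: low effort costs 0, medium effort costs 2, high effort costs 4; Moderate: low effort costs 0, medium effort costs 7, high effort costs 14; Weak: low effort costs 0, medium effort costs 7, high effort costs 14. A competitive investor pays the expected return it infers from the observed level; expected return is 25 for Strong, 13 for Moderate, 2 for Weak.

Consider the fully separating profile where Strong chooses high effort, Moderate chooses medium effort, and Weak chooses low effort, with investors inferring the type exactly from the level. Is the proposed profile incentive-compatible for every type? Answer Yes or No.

No

Separating valuations: high effort → 25, medium effort → 13, low effort → 2.
Strong (assigned high effort): low effort: 2 − 0 = 2; medium effort: 13 − 2 = 11; high effort: 25 − 4 = 21. Strong stays.
Moderate (assigned medium effort): low effort: 2 − 0 = 2; medium effort: 13 − 7 = 6; high effort: 25 − 14 = 11. Moderate prefers high effort.
Weak (assigned low effort): low effort: 2 − 0 = 2; medium effort: 13 − 7 = 6; high effort: 25 − 14 = 11. Weak prefers high effort.
At least one type deviates; the separating profile fails.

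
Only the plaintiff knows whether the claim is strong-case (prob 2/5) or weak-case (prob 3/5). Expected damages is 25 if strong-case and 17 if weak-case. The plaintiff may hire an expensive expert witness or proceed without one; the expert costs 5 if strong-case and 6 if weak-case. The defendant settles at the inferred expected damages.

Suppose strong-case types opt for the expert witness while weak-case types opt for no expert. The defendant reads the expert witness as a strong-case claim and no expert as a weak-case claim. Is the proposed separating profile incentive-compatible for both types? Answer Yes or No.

Under these beliefs, the expert witness earns settlement 25 and no expert earns settlement 17.
strong-case: the expert witness nets 25 − 5 = 20; no expert nets 17. strong-case prefers the expert witness.
weak-case: the expert witness nets 25 − 6 = 19; no expert nets 17. weak-case would deviate to the expert witness.
weak-case has a profitable deviation, so the profile is not an equilibrium.

No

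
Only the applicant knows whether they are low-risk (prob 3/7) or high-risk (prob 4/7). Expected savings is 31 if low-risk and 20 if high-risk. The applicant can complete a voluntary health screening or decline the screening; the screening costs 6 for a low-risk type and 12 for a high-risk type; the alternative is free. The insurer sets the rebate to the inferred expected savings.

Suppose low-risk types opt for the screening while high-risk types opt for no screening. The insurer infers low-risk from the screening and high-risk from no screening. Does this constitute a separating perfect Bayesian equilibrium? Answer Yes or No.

Yes

Under these beliefs, the screening earns rebate 31 and no screening earns rebate 20.
low-risk: the screening nets 31 − 6 = 25; no screening nets 20. low-risk prefers the screening.
high-risk: the screening nets 31 − 12 = 19; no screening nets 20. high-risk prefers no screening.
Neither type deviates, so the separating profile is an equilibrium.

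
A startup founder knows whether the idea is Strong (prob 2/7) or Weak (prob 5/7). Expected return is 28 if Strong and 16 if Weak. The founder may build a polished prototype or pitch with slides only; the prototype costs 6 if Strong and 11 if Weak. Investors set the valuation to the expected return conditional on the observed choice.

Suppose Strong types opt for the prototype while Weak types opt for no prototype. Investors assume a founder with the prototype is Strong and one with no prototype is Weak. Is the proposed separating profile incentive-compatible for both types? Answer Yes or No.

No

Under these beliefs, the prototype earns valuation 28 and no prototype earns valuation 16.
Strong: the prototype nets 28 − 6 = 22; no prototype nets 16. Strong prefers the prototype.
Weak: the prototype nets 28 − 11 = 17; no prototype nets 16. Weak would deviate to the prototype.
Weak has a profitable deviation, so the profile is not an equilibrium.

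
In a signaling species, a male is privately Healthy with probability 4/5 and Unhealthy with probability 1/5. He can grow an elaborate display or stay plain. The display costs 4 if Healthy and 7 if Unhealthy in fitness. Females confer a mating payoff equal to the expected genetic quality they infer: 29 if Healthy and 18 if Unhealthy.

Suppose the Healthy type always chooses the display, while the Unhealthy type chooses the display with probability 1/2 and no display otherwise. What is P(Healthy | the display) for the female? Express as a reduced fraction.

8/9

P(the display) = (4/5)·1 + (1/5)·(1/2) = 9/10.
By Bayes' rule, P(Healthy | the display) = (4/5) / (9/10) = 8/9.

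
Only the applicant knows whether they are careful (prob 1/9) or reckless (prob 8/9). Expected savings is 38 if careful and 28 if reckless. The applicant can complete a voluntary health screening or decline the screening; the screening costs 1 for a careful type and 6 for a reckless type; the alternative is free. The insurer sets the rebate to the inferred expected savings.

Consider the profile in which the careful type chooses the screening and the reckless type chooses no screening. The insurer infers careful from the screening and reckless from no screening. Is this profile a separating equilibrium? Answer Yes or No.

No

Under these beliefs, the screening earns rebate 38 and no screening earns rebate 28.
careful: the screening nets 38 − 1 = 37; no screening nets 28. careful prefers the screening.
reckless: the screening nets 38 − 6 = 32; no screening nets 28. reckless would deviate to the screening.
reckless has a profitable deviation, so the profile is not an equilibrium.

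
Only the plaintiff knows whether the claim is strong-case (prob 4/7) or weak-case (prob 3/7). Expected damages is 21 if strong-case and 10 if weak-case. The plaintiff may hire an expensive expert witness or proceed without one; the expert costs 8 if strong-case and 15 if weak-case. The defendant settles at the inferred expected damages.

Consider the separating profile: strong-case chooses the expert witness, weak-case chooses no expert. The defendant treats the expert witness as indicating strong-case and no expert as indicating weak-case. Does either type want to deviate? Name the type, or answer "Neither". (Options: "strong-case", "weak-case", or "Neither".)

The expert witness pays 21; no expert pays 10.
strong-case: assigned the expert witness, nets 21 − 8 = 13; deviating to no expert nets 10.
weak-case: assigned no expert, nets 10; deviating to the expert witness nets 21 − 15 = 6.
Both types strictly prefer their assigned action; no profitable deviation.

Neither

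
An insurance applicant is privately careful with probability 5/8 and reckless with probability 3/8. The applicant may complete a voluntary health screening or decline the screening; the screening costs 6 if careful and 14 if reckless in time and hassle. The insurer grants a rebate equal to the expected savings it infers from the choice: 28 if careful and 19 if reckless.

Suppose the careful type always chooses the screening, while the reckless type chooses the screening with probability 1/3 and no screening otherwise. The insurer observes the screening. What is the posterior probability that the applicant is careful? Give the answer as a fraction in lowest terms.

5/6

P(the screening) = (5/8)·1 + (3/8)·(1/3) = 3/4.
By Bayes' rule, P(careful | the screening) = (5/8) / (3/4) = 5/6.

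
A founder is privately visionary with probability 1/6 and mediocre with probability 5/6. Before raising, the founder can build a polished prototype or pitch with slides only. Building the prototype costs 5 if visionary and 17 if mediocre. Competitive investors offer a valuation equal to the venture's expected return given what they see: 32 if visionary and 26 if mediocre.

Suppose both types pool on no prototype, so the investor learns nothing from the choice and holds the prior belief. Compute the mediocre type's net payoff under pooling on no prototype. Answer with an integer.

Pooled valuation = 1/6·32 + 5/6·26 = 27.
mediocre pays no cost for no prototype, so net payoff = 27.

27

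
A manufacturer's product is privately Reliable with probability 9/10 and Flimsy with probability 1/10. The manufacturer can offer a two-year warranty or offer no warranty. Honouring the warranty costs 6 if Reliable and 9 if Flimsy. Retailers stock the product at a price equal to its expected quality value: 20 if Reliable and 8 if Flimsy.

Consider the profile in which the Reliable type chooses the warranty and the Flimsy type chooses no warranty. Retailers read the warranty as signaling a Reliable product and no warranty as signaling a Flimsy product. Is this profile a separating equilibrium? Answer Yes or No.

No

Under these beliefs, the warranty earns price 20 and no warranty earns price 8.
Reliable: the warranty nets 20 − 6 = 14; no warranty nets 8. Reliable prefers the warranty.
Flimsy: the warranty nets 20 − 9 = 11; no warranty nets 8. Flimsy would deviate to the warranty.
Flimsy has a profitable deviation, so the profile is not an equilibrium.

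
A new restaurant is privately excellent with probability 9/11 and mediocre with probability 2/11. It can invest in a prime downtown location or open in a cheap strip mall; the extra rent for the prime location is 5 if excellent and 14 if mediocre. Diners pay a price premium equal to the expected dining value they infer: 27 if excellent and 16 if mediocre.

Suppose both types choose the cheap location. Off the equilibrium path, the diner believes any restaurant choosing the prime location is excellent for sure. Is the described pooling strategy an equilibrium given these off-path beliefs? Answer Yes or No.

Yes

On path, the diner holds the prior and pays 9/11·27 + 2/11·16 = 25. Off path (the prime location), believing excellent, it pays 27.
excellent: the cheap location nets 25; the prime location nets 27 − 5 = 22. excellent stays.
mediocre: the cheap location nets 25; the prime location nets 27 − 14 = 13. mediocre stays.
No type deviates, so pooling is sustained.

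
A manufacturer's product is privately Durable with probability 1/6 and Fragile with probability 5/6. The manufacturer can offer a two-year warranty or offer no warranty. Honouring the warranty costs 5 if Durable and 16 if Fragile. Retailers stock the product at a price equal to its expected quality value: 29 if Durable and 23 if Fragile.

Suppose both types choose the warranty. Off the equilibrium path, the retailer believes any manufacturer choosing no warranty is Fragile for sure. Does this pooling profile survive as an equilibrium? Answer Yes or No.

On path, the retailer holds the prior and pays 1/6·29 + 5/6·23 = 24. Off path (no warranty), believing Fragile, it pays 23.
Durable: the warranty nets 24 − 5 = 19; no warranty nets 23. Durable would deviate.
Fragile: the warranty nets 24 − 16 = 8; no warranty nets 23. Fragile would deviate.
A type deviates, so pooling fails.

No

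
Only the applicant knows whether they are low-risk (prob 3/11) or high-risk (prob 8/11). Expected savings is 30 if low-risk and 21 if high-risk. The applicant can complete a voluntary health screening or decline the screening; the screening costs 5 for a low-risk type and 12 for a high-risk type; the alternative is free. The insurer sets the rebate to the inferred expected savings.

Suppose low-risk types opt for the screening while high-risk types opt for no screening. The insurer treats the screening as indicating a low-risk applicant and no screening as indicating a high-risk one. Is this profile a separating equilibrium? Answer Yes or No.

Yes

Under these beliefs, the screening earns rebate 30 and no screening earns rebate 21.
low-risk: the screening nets 30 − 5 = 25; no screening nets 21. low-risk prefers the screening.
high-risk: the screening nets 30 − 12 = 18; no screening nets 21. high-risk prefers no screening.
Neither type deviates, so the separating profile is an equilibrium.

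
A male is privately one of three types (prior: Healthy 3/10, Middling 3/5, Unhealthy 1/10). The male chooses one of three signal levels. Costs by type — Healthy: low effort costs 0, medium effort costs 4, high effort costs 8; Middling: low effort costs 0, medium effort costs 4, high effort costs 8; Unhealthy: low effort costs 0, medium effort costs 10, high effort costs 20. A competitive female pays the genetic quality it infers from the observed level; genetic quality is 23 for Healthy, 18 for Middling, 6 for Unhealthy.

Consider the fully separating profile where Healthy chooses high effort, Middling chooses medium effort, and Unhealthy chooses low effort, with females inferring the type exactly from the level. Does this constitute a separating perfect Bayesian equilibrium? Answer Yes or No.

No

Separating mating payoffs: high effort → 23, medium effort → 18, low effort → 6.
Healthy (assigned high effort): low effort: 6 − 0 = 6; medium effort: 18 − 4 = 14; high effort: 23 − 8 = 15. Healthy stays.
Middling (assigned medium effort): low effort: 6 − 0 = 6; medium effort: 18 − 4 = 14; high effort: 23 − 8 = 15. Middling prefers high effort.
Unhealthy (assigned low effort): low effort: 6 − 0 = 6; medium effort: 18 − 10 = 8; high effort: 23 − 20 = 3. Unhealthy prefers medium effort.
At least one type deviates; the separating profile fails.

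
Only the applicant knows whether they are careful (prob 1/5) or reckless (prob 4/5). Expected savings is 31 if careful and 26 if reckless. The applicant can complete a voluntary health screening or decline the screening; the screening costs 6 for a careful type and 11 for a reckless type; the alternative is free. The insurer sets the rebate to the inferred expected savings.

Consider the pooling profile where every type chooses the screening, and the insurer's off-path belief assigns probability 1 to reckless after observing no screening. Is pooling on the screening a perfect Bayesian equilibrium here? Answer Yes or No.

On path, the insurer holds the prior and pays 1/5·31 + 4/5·26 = 27. Off path (no screening), believing reckless, it pays 26.
careful: the screening nets 27 − 6 = 21; no screening nets 26. careful would deviate.
reckless: the screening nets 27 − 11 = 16; no screening nets 26. reckless would deviate.
A type deviates, so pooling fails.

No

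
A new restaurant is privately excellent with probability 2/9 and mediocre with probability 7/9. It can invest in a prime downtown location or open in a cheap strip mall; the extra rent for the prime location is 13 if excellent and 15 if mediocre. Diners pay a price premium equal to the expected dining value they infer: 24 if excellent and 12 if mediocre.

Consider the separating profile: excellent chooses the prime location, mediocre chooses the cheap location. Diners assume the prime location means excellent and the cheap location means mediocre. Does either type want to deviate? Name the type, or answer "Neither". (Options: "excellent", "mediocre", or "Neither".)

The prime location pays 24; the cheap location pays 12.
excellent: assigned the prime location, nets 24 − 13 = 11; deviating to the cheap location nets 12.
mediocre: assigned the cheap location, nets 12; deviating to the prime location nets 24 − 15 = 9.
The excellent type gains 1 by deviating.

excellent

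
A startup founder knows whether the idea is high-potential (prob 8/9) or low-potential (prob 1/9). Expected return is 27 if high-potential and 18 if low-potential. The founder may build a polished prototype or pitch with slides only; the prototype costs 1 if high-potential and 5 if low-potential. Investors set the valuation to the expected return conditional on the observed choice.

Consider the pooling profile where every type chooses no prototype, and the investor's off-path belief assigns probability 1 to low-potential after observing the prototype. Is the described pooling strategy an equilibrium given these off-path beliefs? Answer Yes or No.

On path, the investor holds the prior and pays 8/9·27 + 1/9·18 = 26. Off path (the prototype), believing low-potential, it pays 18.
high-potential: no prototype nets 26; the prototype nets 18 − 1 = 17. high-potential stays.
low-potential: no prototype nets 26; the prototype nets 18 − 5 = 13. low-potential stays.
No type deviates, so pooling is sustained.

Yes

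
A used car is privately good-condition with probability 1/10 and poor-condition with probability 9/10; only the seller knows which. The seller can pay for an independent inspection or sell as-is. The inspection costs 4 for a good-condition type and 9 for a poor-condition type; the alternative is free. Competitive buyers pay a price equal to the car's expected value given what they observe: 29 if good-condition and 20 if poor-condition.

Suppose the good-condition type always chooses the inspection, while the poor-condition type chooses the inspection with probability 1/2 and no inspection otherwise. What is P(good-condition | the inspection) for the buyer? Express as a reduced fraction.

2/11

P(the inspection) = (1/10)·1 + (9/10)·(1/2) = 11/20.
By Bayes' rule, P(good-condition | the inspection) = (1/10) / (11/20) = 2/11.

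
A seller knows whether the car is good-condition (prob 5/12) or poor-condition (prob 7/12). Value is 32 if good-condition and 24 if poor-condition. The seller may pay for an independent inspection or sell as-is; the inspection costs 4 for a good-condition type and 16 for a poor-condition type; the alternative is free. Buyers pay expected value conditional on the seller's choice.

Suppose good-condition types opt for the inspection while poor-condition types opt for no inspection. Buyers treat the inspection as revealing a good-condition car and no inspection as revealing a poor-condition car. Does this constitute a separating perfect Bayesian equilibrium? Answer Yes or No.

Under these beliefs, the inspection earns price 32 and no inspection earns price 24.
good-condition: the inspection nets 32 − 4 = 28; no inspection nets 24. good-condition prefers the inspection.
poor-condition: the inspection nets 32 − 16 = 16; no inspection nets 24. poor-condition prefers no inspection.
Neither type deviates, so the separating profile is an equilibrium.

Yes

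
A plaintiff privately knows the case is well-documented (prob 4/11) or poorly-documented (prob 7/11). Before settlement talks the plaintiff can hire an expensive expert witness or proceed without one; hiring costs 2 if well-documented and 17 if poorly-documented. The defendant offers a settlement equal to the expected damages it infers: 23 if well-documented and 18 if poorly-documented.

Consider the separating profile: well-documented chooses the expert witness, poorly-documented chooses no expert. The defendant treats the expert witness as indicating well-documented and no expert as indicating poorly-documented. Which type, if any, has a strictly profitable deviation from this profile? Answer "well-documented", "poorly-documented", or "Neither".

The expert witness pays 23; no expert pays 18.
well-documented: assigned the expert witness, nets 23 − 2 = 21; deviating to no expert nets 18.
poorly-documented: assigned no expert, nets 18; deviating to the expert witness nets 23 − 17 = 6.
Both types strictly prefer their assigned action; no profitable deviation.

Neither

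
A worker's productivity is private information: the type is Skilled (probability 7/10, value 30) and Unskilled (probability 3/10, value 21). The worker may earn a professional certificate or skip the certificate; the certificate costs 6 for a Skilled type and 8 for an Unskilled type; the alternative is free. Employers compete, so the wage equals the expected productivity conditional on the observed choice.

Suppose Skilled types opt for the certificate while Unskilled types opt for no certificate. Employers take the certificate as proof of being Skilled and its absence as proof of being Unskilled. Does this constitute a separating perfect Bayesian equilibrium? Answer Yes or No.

No

Under these beliefs, the certificate earns wage 30 and no certificate earns wage 21.
Skilled: the certificate nets 30 − 6 = 24; no certificate nets 21. Skilled prefers the certificate.
Unskilled: the certificate nets 30 − 8 = 22; no certificate nets 21. Unskilled would deviate to the certificate.
Unskilled has a profitable deviation, so the profile is not an equilibrium.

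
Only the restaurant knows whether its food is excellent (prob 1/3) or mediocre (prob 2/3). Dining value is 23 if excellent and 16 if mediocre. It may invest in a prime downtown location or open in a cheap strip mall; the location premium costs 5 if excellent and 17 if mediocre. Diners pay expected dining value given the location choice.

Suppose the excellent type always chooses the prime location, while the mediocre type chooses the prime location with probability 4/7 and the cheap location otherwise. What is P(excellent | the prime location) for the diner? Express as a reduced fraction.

7/15

P(the prime location) = (1/3)·1 + (2/3)·(4/7) = 5/7.
By Bayes' rule, P(excellent | the prime location) = (1/3) / (5/7) = 7/15.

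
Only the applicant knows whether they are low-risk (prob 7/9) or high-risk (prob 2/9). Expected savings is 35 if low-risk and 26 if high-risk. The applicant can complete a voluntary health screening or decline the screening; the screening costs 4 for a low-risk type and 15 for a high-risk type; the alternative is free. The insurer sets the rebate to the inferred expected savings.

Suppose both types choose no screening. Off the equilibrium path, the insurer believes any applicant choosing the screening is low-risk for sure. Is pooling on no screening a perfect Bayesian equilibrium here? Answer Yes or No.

Yes

On path, the insurer holds the prior and pays 7/9·35 + 2/9·26 = 33. Off path (the screening), believing low-risk, it pays 35.
low-risk: no screening nets 33; the screening nets 35 − 4 = 31. low-risk stays.
high-risk: no screening nets 33; the screening nets 35 − 15 = 20. high-risk stays.
No type deviates, so pooling is sustained.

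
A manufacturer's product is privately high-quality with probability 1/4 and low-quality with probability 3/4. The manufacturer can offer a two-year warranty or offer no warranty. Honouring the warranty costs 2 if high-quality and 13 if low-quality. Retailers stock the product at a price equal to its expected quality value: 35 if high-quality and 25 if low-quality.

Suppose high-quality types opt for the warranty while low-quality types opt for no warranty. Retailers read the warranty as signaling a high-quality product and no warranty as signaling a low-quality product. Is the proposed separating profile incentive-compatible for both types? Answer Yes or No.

Under these beliefs, the warranty earns price 35 and no warranty earns price 25.
high-quality: the warranty nets 35 − 2 = 33; no warranty nets 25. high-quality prefers the warranty.
low-quality: the warranty nets 35 − 13 = 22; no warranty nets 25. low-quality prefers no warranty.
Neither type deviates, so the separating profile is an equilibrium.

Yes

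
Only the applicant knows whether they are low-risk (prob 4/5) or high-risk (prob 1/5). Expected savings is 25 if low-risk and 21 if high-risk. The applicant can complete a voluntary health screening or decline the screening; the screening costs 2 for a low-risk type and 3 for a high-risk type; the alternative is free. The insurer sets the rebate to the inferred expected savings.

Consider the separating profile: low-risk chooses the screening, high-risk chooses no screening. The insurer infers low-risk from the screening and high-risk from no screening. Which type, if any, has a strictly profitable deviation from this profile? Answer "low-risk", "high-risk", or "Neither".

The screening pays 25; no screening pays 21.
low-risk: assigned the screening, nets 25 − 2 = 23; deviating to no screening nets 21.
high-risk: assigned no screening, nets 21; deviating to the screening nets 25 − 3 = 22.
The high-risk type gains 1 by deviating.

high-risk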